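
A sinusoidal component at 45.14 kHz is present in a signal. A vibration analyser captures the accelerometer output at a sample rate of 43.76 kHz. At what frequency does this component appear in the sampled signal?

45.14 kHz mod fs = 1.38 kHz.
1.38 kHz ≤ fs/2 = 21.88 kHz, appears at 1.38 kHz.

1.38 kHz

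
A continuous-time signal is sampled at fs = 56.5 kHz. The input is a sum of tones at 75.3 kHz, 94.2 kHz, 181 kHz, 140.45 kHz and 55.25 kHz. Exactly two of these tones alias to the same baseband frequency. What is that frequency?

18.8 kHz

fs/2 = 28.25 kHz.
75.3 kHz mod fs = 18.8 kHz.
18.8 kHz ≤ fs/2 = 28.25 kHz, appears at 18.8 kHz.
94.2 kHz mod fs = 37.7 kHz.
37.7 kHz > fs/2 = 28.25 kHz, folds to fs − 37.7 kHz = 18.8 kHz.
181 kHz mod fs = 11.5 kHz.
11.5 kHz ≤ fs/2 = 28.25 kHz, appears at 11.5 kHz.
140.45 kHz mod fs = 27.45 kHz.
27.45 kHz ≤ fs/2 = 28.25 kHz, appears at 27.45 kHz.
55.25 kHz > fs/2 = 28.25 kHz, folds to fs − 55.25 kHz = 1.25 kHz.
75.3 kHz and 94.2 kHz both map to 18.8 kHz.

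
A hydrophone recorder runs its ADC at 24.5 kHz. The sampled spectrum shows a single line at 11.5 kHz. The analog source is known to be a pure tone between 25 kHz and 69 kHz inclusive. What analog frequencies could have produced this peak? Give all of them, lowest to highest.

Frequencies that alias to 11.5 kHz are k·fs ± 11.5 kHz for integer k ≥ 0.
k=0: 11.5 kHz.
k=1: 13 kHz, 36 kHz.
k=2: 37.5 kHz, 60.5 kHz.
k=3: 62 kHz, 85 kHz.
k=4: 86.5 kHz, 109.5 kHz.
Within [25 kHz, 69 kHz]: 36 kHz, 37.5 kHz, 60.5 kHz, 62 kHz.

36 kHz, 37.5 kHz, 60.5 kHz, 62 kHz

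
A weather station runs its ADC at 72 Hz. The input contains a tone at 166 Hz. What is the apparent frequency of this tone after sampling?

22 Hz

166 Hz mod fs = 22 Hz.
22 Hz ≤ fs/2 = 36 Hz, appears at 22 Hz.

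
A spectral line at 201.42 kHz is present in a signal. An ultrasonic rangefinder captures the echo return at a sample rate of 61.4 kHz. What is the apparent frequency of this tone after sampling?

17.22 kHz

201.42 kHz mod fs = 17.22 kHz.
17.22 kHz ≤ fs/2 = 30.7 kHz, appears at 17.22 kHz.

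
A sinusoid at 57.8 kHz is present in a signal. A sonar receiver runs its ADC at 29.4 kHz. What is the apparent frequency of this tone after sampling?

1 kHz

57.8 kHz mod fs = 28.4 kHz.
28.4 kHz > fs/2 = 14.7 kHz, folds to fs − 28.4 kHz = 1 kHz.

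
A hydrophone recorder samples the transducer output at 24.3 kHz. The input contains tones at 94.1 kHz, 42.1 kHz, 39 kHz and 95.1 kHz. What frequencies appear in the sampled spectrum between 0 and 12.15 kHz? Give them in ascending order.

fs/2 = 12.15 kHz.
94.1 kHz mod fs = 21.2 kHz.
21.2 kHz > fs/2 = 12.15 kHz, folds to fs − 21.2 kHz = 3.1 kHz.
42.1 kHz mod fs = 17.8 kHz.
17.8 kHz > fs/2 = 12.15 kHz, folds to fs − 17.8 kHz = 6.5 kHz.
39 kHz mod fs = 14.7 kHz.
14.7 kHz > fs/2 = 12.15 kHz, folds to fs − 14.7 kHz = 9.6 kHz.
95.1 kHz mod fs = 22.2 kHz.
22.2 kHz > fs/2 = 12.15 kHz, folds to fs − 22.2 kHz = 2.1 kHz.
Distinct values: {2.1 kHz, 3.1 kHz, 6.5 kHz, 9.6 kHz}.

2.1 kHz, 3.1 kHz, 6.5 kHz, 9.6 kHz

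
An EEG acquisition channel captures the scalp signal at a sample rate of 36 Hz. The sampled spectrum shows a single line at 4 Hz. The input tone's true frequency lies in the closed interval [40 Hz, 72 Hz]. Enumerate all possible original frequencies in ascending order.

40 Hz, 68 Hz

Frequencies that alias to 4 Hz are k·fs ± 4 Hz for integer k ≥ 0.
k=0: 4 Hz.
k=1: 32 Hz, 40 Hz.
k=2: 68 Hz, 76 Hz.
k=3: 104 Hz, 112 Hz.
Within [40 Hz, 72 Hz]: 40 Hz, 68 Hz.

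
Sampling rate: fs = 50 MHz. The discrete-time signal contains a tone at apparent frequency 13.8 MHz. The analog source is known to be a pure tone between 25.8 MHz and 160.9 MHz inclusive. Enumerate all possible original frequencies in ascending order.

Frequencies that alias to 13.8 MHz are k·fs ± 13.8 MHz for integer k ≥ 0.
k=0: 13.8 MHz.
k=1: 36.2 MHz, 63.8 MHz.
k=2: 86.2 MHz, 113.8 MHz.
k=3: 136.2 MHz, 163.8 MHz.
k=4: 186.2 MHz, 213.8 MHz.
Within [25.8 MHz, 160.9 MHz]: 36.2 MHz, 63.8 MHz, 86.2 MHz, 113.8 MHz, 136.2 MHz.

36.2 MHz, 63.8 MHz, 86.2 MHz, 113.8 MHz, 136.2 MHz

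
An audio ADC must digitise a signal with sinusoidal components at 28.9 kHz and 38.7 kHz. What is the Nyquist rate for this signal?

Highest-frequency component: 38.7 kHz.
Nyquist rate = 2 × 38.7 kHz = 77.4 kHz.

77.4 kHz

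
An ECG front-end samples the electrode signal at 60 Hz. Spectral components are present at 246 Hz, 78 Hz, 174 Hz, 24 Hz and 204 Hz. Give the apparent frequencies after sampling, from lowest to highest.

fs/2 = 30 Hz.
246 Hz mod fs = 6 Hz.
6 Hz ≤ fs/2 = 30 Hz, appears at 6 Hz.
78 Hz mod fs = 18 Hz.
18 Hz ≤ fs/2 = 30 Hz, appears at 18 Hz.
174 Hz mod fs = 54 Hz.
54 Hz > fs/2 = 30 Hz, folds to fs − 54 Hz = 6 Hz.
24 Hz ≤ fs/2 = 30 Hz, passes unchanged.
204 Hz mod fs = 24 Hz.
24 Hz ≤ fs/2 = 30 Hz, appears at 24 Hz.
Distinct values: {6 Hz, 18 Hz, 24 Hz}.

6 Hz, 18 Hz, 24 Hz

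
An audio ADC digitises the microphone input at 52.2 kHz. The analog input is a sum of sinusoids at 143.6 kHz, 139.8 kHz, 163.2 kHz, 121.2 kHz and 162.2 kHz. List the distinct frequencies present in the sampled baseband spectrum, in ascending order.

fs/2 = 26.1 kHz.
143.6 kHz mod fs = 39.2 kHz.
39.2 kHz > fs/2 = 26.1 kHz, folds to fs − 39.2 kHz = 13 kHz.
139.8 kHz mod fs = 35.4 kHz.
35.4 kHz > fs/2 = 26.1 kHz, folds to fs − 35.4 kHz = 16.8 kHz.
163.2 kHz mod fs = 6.6 kHz.
6.6 kHz ≤ fs/2 = 26.1 kHz, appears at 6.6 kHz.
121.2 kHz mod fs = 16.8 kHz.
16.8 kHz ≤ fs/2 = 26.1 kHz, appears at 16.8 kHz.
162.2 kHz mod fs = 5.6 kHz.
5.6 kHz ≤ fs/2 = 26.1 kHz, appears at 5.6 kHz.
Distinct values: {5.6 kHz, 6.6 kHz, 13 kHz, 16.8 kHz}.

5.6 kHz, 6.6 kHz, 13 kHz, 16.8 kHz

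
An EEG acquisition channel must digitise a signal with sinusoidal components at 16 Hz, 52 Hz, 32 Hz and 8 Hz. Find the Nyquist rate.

104 Hz

Highest-frequency component: 52 Hz.
Nyquist rate = 2 × 52 Hz = 104 Hz.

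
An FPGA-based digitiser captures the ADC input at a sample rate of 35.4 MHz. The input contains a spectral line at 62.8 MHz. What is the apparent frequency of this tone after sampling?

62.8 MHz mod fs = 27.4 MHz.
27.4 MHz > fs/2 = 17.7 MHz, folds to fs − 27.4 MHz = 8 MHz.

8 MHz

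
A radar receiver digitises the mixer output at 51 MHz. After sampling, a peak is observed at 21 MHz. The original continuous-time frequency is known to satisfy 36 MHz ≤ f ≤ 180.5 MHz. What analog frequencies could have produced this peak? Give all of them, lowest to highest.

Frequencies that alias to 21 MHz are k·fs ± 21 MHz for integer k ≥ 0.
k=0: 21 MHz.
k=1: 30 MHz, 72 MHz.
k=2: 81 MHz, 123 MHz.
k=3: 132 MHz, 174 MHz.
k=4: 183 MHz, 225 MHz.
Within [36 MHz, 180.5 MHz]: 72 MHz, 81 MHz, 123 MHz, 132 MHz, 174 MHz.

72 MHz, 81 MHz, 123 MHz, 132 MHz, 174 MHz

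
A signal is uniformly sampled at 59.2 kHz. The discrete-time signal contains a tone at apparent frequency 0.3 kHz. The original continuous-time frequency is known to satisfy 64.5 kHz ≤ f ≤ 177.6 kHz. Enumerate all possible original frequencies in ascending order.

118.1 kHz, 118.7 kHz, 177.3 kHz

Frequencies that alias to 0.3 kHz are k·fs ± 0.3 kHz for integer k ≥ 0.
k=0: 0.3 kHz.
k=1: 58.9 kHz, 59.5 kHz.
k=2: 118.1 kHz, 118.7 kHz.
k=3: 177.3 kHz, 177.9 kHz.
k=4: 236.5 kHz, 237.1 kHz.
Within [64.5 kHz, 177.6 kHz]: 118.1 kHz, 118.7 kHz, 177.3 kHz.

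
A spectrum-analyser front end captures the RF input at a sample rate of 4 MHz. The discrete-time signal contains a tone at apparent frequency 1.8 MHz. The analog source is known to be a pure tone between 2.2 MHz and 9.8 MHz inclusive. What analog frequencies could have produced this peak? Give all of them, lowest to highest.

2.2 MHz, 5.8 MHz, 6.2 MHz, 9.8 MHz

Frequencies that alias to 1.8 MHz are k·fs ± 1.8 MHz for integer k ≥ 0.
k=0: 1.8 MHz.
k=1: 2.2 MHz, 5.8 MHz.
k=2: 6.2 MHz, 9.8 MHz.
k=3: 10.2 MHz, 13.8 MHz.
Within [2.2 MHz, 9.8 MHz]: 2.2 MHz, 5.8 MHz, 6.2 MHz, 9.8 MHz.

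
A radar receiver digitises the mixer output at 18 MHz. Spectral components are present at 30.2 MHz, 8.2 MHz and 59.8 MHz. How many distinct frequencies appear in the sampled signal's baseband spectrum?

fs/2 = 9 MHz.
30.2 MHz mod fs = 12.2 MHz.
12.2 MHz > fs/2 = 9 MHz, folds to fs − 12.2 MHz = 5.8 MHz.
8.2 MHz ≤ fs/2 = 9 MHz, passes unchanged.
59.8 MHz mod fs = 5.8 MHz.
5.8 MHz ≤ fs/2 = 9 MHz, appears at 5.8 MHz.
Distinct values: {5.8 MHz, 8.2 MHz} → 2.

2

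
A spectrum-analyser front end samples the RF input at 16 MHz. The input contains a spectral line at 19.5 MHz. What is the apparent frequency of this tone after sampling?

3.5 MHz

19.5 MHz mod fs = 3.5 MHz.
3.5 MHz ≤ fs/2 = 8 MHz, appears at 3.5 MHz.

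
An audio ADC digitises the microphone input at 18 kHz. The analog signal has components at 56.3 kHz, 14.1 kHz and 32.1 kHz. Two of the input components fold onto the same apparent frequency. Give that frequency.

fs/2 = 9 kHz.
56.3 kHz mod fs = 2.3 kHz.
2.3 kHz ≤ fs/2 = 9 kHz, appears at 2.3 kHz.
14.1 kHz > fs/2 = 9 kHz, folds to fs − 14.1 kHz = 3.9 kHz.
32.1 kHz mod fs = 14.1 kHz.
14.1 kHz > fs/2 = 9 kHz, folds to fs − 14.1 kHz = 3.9 kHz.
14.1 kHz and 32.1 kHz both map to 3.9 kHz.

3.9 kHz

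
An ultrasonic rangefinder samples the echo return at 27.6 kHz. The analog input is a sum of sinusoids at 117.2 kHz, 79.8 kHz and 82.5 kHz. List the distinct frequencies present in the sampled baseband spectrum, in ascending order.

fs/2 = 13.8 kHz.
117.2 kHz mod fs = 6.8 kHz.
6.8 kHz ≤ fs/2 = 13.8 kHz, appears at 6.8 kHz.
79.8 kHz mod fs = 24.6 kHz.
24.6 kHz > fs/2 = 13.8 kHz, folds to fs − 24.6 kHz = 3 kHz.
82.5 kHz mod fs = 27.3 kHz.
27.3 kHz > fs/2 = 13.8 kHz, folds to fs − 27.3 kHz = 0.3 kHz.
Distinct values: {0.3 kHz, 3 kHz, 6.8 kHz}.

0.3 kHz, 3 kHz, 6.8 kHz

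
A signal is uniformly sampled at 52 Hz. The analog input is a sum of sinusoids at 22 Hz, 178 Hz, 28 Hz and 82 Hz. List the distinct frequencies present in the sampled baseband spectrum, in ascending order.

22 Hz, 24 Hz

fs/2 = 26 Hz.
22 Hz ≤ fs/2 = 26 Hz, passes unchanged.
178 Hz mod fs = 22 Hz.
22 Hz ≤ fs/2 = 26 Hz, appears at 22 Hz.
28 Hz > fs/2 = 26 Hz, folds to fs − 28 Hz = 24 Hz.
82 Hz mod fs = 30 Hz.
30 Hz > fs/2 = 26 Hz, folds to fs − 30 Hz = 22 Hz.
Distinct values: {22 Hz, 24 Hz}.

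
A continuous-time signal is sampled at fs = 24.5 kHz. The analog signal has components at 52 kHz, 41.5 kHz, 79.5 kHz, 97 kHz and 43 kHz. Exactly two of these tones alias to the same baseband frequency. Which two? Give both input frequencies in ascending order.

43 kHz, 79.5 kHz

fs/2 = 12.25 kHz.
52 kHz mod fs = 3 kHz.
3 kHz ≤ fs/2 = 12.25 kHz, appears at 3 kHz.
41.5 kHz mod fs = 17 kHz.
17 kHz > fs/2 = 12.25 kHz, folds to fs − 17 kHz = 7.5 kHz.
79.5 kHz mod fs = 6 kHz.
6 kHz ≤ fs/2 = 12.25 kHz, appears at 6 kHz.
97 kHz mod fs = 23.5 kHz.
23.5 kHz > fs/2 = 12.25 kHz, folds to fs − 23.5 kHz = 1 kHz.
43 kHz mod fs = 18.5 kHz.
18.5 kHz > fs/2 = 12.25 kHz, folds to fs − 18.5 kHz = 6 kHz.
43 kHz and 79.5 kHz both map to 6 kHz.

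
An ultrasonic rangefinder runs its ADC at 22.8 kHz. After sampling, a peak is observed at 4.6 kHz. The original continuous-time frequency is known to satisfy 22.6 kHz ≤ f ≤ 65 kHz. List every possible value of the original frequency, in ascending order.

27.4 kHz, 41 kHz, 50.2 kHz, 63.8 kHz

Frequencies that alias to 4.6 kHz are k·fs ± 4.6 kHz for integer k ≥ 0.
k=0: 4.6 kHz.
k=1: 18.2 kHz, 27.4 kHz.
k=2: 41 kHz, 50.2 kHz.
k=3: 63.8 kHz, 73 kHz.
k=4: 86.6 kHz, 95.8 kHz.
Within [22.6 kHz, 65 kHz]: 27.4 kHz, 41 kHz, 50.2 kHz, 63.8 kHz.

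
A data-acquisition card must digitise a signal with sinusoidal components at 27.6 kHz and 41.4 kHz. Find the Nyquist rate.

Highest-frequency component: 41.4 kHz.
Nyquist rate = 2 × 41.4 kHz = 82.8 kHz.

82.8 kHz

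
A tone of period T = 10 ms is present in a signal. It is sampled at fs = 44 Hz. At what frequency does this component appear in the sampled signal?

T = 10 ms → f = 1/T = 100 Hz.
100 Hz mod fs = 12 Hz.
12 Hz ≤ fs/2 = 22 Hz, appears at 12 Hz.

12 Hz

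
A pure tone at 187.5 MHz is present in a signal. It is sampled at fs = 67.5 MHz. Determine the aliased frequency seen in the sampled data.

187.5 MHz mod fs = 52.5 MHz.
52.5 MHz > fs/2 = 33.75 MHz, folds to fs − 52.5 MHz = 15 MHz.

15 MHz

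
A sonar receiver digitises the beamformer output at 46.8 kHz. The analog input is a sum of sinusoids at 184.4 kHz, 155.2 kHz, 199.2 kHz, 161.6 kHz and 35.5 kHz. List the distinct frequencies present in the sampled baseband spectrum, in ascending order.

2.8 kHz, 11.3 kHz, 12 kHz, 14.8 kHz, 21.2 kHz

fs/2 = 23.4 kHz.
184.4 kHz mod fs = 44 kHz.
44 kHz > fs/2 = 23.4 kHz, folds to fs − 44 kHz = 2.8 kHz.
155.2 kHz mod fs = 14.8 kHz.
14.8 kHz ≤ fs/2 = 23.4 kHz, appears at 14.8 kHz.
199.2 kHz mod fs = 12 kHz.
12 kHz ≤ fs/2 = 23.4 kHz, appears at 12 kHz.
161.6 kHz mod fs = 21.2 kHz.
21.2 kHz ≤ fs/2 = 23.4 kHz, appears at 21.2 kHz.
35.5 kHz > fs/2 = 23.4 kHz, folds to fs − 35.5 kHz = 11.3 kHz.
Distinct values: {2.8 kHz, 11.3 kHz, 12 kHz, 14.8 kHz, 21.2 kHz}.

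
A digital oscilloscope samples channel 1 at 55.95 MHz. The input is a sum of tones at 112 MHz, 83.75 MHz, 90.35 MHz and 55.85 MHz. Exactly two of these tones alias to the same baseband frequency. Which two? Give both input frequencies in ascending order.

fs/2 = 27.975 MHz.
112 MHz mod fs = 0.1 MHz.
0.1 MHz ≤ fs/2 = 27.975 MHz, appears at 0.1 MHz.
83.75 MHz mod fs = 27.8 MHz.
27.8 MHz ≤ fs/2 = 27.975 MHz, appears at 27.8 MHz.
90.35 MHz mod fs = 34.4 MHz.
34.4 MHz > fs/2 = 27.975 MHz, folds to fs − 34.4 MHz = 21.55 MHz.
55.85 MHz > fs/2 = 27.975 MHz, folds to fs − 55.85 MHz = 0.1 MHz.
55.85 MHz and 112 MHz both map to 0.1 MHz.

55.85 MHz, 112 MHz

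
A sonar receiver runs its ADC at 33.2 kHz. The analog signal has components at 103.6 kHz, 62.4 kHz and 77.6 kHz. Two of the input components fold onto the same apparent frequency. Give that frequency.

fs/2 = 16.6 kHz.
103.6 kHz mod fs = 4 kHz.
4 kHz ≤ fs/2 = 16.6 kHz, appears at 4 kHz.
62.4 kHz mod fs = 29.2 kHz.
29.2 kHz > fs/2 = 16.6 kHz, folds to fs − 29.2 kHz = 4 kHz.
77.6 kHz mod fs = 11.2 kHz.
11.2 kHz ≤ fs/2 = 16.6 kHz, appears at 11.2 kHz.
62.4 kHz and 103.6 kHz both map to 4 kHz.

4 kHz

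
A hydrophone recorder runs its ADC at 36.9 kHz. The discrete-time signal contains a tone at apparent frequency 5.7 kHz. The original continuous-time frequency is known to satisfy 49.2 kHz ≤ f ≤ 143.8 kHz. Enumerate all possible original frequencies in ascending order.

Frequencies that alias to 5.7 kHz are k·fs ± 5.7 kHz for integer k ≥ 0.
k=0: 5.7 kHz.
k=1: 31.2 kHz, 42.6 kHz.
k=2: 68.1 kHz, 79.5 kHz.
k=3: 105 kHz, 116.4 kHz.
k=4: 141.9 kHz, 153.3 kHz.
k=5: 178.8 kHz, 190.2 kHz.
Within [49.2 kHz, 143.8 kHz]: 68.1 kHz, 79.5 kHz, 105 kHz, 116.4 kHz, 141.9 kHz.

68.1 kHz, 79.5 kHz, 105 kHz, 116.4 kHz, 141.9 kHz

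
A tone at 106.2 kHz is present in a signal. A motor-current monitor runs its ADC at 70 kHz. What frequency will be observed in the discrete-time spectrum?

33.8 kHz

106.2 kHz mod fs = 36.2 kHz.
36.2 kHz > fs/2 = 35 kHz, folds to fs − 36.2 kHz = 33.8 kHz.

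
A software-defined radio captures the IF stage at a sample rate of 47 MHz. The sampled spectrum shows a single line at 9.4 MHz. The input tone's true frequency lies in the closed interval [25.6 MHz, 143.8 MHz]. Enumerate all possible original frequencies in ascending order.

Frequencies that alias to 9.4 MHz are k·fs ± 9.4 MHz for integer k ≥ 0.
k=0: 9.4 MHz.
k=1: 37.6 MHz, 56.4 MHz.
k=2: 84.6 MHz, 103.4 MHz.
k=3: 131.6 MHz, 150.4 MHz.
k=4: 178.6 MHz, 197.4 MHz.
Within [25.6 MHz, 143.8 MHz]: 37.6 MHz, 56.4 MHz, 84.6 MHz, 103.4 MHz, 131.6 MHz.

37.6 MHz, 56.4 MHz, 84.6 MHz, 103.4 MHz, 131.6 MHz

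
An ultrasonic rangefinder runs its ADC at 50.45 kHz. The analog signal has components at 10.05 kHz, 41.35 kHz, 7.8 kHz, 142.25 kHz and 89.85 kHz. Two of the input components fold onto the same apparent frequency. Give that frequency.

fs/2 = 25.225 kHz.
10.05 kHz ≤ fs/2 = 25.225 kHz, passes unchanged.
41.35 kHz > fs/2 = 25.225 kHz, folds to fs − 41.35 kHz = 9.1 kHz.
7.8 kHz ≤ fs/2 = 25.225 kHz, passes unchanged.
142.25 kHz mod fs = 41.35 kHz.
41.35 kHz > fs/2 = 25.225 kHz, folds to fs − 41.35 kHz = 9.1 kHz.
89.85 kHz mod fs = 39.4 kHz.
39.4 kHz > fs/2 = 25.225 kHz, folds to fs − 39.4 kHz = 11.05 kHz.
41.35 kHz and 142.25 kHz both map to 9.1 kHz.

9.1 kHz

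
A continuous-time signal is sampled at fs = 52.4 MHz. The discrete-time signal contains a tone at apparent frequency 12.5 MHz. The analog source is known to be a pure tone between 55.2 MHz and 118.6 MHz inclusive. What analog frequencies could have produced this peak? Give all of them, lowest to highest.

Frequencies that alias to 12.5 MHz are k·fs ± 12.5 MHz for integer k ≥ 0.
k=0: 12.5 MHz.
k=1: 39.9 MHz, 64.9 MHz.
k=2: 92.3 MHz, 117.3 MHz.
k=3: 144.7 MHz, 169.7 MHz.
Within [55.2 MHz, 118.6 MHz]: 64.9 MHz, 92.3 MHz, 117.3 MHz.

64.9 MHz, 92.3 MHz, 117.3 MHz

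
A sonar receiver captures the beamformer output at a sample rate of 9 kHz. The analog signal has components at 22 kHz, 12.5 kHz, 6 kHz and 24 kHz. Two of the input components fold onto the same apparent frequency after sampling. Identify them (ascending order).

6 kHz, 24 kHz

fs/2 = 4.5 kHz.
22 kHz mod fs = 4 kHz.
4 kHz ≤ fs/2 = 4.5 kHz, appears at 4 kHz.
12.5 kHz mod fs = 3.5 kHz.
3.5 kHz ≤ fs/2 = 4.5 kHz, appears at 3.5 kHz.
6 kHz > fs/2 = 4.5 kHz, folds to fs − 6 kHz = 3 kHz.
24 kHz mod fs = 6 kHz.
6 kHz > fs/2 = 4.5 kHz, folds to fs − 6 kHz = 3 kHz.
6 kHz and 24 kHz both map to 3 kHz.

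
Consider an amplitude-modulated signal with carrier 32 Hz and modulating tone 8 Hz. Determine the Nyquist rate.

AM sidebands sit at fc ± fm = 24 Hz and 40 Hz.
Highest-frequency component: 40 Hz.
Nyquist rate = 2 × 40 Hz = 80 Hz.

80 Hz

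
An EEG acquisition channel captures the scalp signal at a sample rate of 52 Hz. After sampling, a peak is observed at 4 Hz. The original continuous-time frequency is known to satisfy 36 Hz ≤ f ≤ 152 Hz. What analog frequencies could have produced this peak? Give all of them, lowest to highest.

Frequencies that alias to 4 Hz are k·fs ± 4 Hz for integer k ≥ 0.
k=0: 4 Hz.
k=1: 48 Hz, 56 Hz.
k=2: 100 Hz, 108 Hz.
k=3: 152 Hz, 160 Hz.
k=4: 204 Hz, 212 Hz.
Within [36 Hz, 152 Hz]: 48 Hz, 56 Hz, 100 Hz, 108 Hz, 152 Hz.

48 Hz, 56 Hz, 100 Hz, 108 Hz, 152 Hz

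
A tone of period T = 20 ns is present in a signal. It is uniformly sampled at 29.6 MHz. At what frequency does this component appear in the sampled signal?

9.2 MHz

T = 20 ns → f = 1/T = 50 MHz.
50 MHz mod fs = 20.4 MHz.
20.4 MHz > fs/2 = 14.8 MHz, folds to fs − 20.4 MHz = 9.2 MHz.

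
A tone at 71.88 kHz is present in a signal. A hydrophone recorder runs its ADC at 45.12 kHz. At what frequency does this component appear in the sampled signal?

18.36 kHz

71.88 kHz mod fs = 26.76 kHz.
26.76 kHz > fs/2 = 22.56 kHz, folds to fs − 26.76 kHz = 18.36 kHz.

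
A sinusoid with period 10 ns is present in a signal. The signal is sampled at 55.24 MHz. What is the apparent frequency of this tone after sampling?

T = 10 ns → f = 1/T = 100 MHz.
100 MHz mod fs = 44.76 MHz.
44.76 MHz > fs/2 = 27.62 MHz, folds to fs − 44.76 MHz = 10.48 MHz.

10.48 MHz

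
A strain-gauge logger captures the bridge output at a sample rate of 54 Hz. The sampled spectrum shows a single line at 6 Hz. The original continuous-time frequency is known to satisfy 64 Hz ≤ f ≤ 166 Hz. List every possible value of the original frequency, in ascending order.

Frequencies that alias to 6 Hz are k·fs ± 6 Hz for integer k ≥ 0.
k=0: 6 Hz.
k=1: 48 Hz, 60 Hz.
k=2: 102 Hz, 114 Hz.
k=3: 156 Hz, 168 Hz.
k=4: 210 Hz, 222 Hz.
Within [64 Hz, 166 Hz]: 102 Hz, 114 Hz, 156 Hz.

102 Hz, 114 Hz, 156 Hz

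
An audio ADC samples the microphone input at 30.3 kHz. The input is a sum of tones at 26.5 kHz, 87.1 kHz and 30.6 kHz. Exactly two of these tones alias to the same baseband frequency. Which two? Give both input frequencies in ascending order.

fs/2 = 15.15 kHz.
26.5 kHz > fs/2 = 15.15 kHz, folds to fs − 26.5 kHz = 3.8 kHz.
87.1 kHz mod fs = 26.5 kHz.
26.5 kHz > fs/2 = 15.15 kHz, folds to fs − 26.5 kHz = 3.8 kHz.
30.6 kHz mod fs = 0.3 kHz.
0.3 kHz ≤ fs/2 = 15.15 kHz, appears at 0.3 kHz.
26.5 kHz and 87.1 kHz both map to 3.8 kHz.

26.5 kHz, 87.1 kHz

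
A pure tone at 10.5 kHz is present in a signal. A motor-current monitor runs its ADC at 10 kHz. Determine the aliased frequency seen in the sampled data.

0.5 kHz

10.5 kHz mod fs = 0.5 kHz.
0.5 kHz ≤ fs/2 = 5 kHz, appears at 0.5 kHz.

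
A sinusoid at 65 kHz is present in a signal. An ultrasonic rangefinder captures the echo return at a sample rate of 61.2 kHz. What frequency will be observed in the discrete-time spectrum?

3.8 kHz

65 kHz mod fs = 3.8 kHz.
3.8 kHz ≤ fs/2 = 30.6 kHz, appears at 3.8 kHz.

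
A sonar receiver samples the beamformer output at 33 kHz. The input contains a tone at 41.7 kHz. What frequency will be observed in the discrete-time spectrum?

8.7 kHz

41.7 kHz mod fs = 8.7 kHz.
8.7 kHz ≤ fs/2 = 16.5 kHz, appears at 8.7 kHz.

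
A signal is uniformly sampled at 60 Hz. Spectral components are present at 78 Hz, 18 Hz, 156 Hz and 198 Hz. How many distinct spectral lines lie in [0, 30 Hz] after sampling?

fs/2 = 30 Hz.
78 Hz mod fs = 18 Hz.
18 Hz ≤ fs/2 = 30 Hz, appears at 18 Hz.
18 Hz ≤ fs/2 = 30 Hz, passes unchanged.
156 Hz mod fs = 36 Hz.
36 Hz > fs/2 = 30 Hz, folds to fs − 36 Hz = 24 Hz.
198 Hz mod fs = 18 Hz.
18 Hz ≤ fs/2 = 30 Hz, appears at 18 Hz.
Distinct values: {18 Hz, 24 Hz} → 2.

2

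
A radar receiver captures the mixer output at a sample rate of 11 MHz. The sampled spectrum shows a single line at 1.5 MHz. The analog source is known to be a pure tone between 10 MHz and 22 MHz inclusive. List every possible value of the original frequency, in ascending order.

Frequencies that alias to 1.5 MHz are k·fs ± 1.5 MHz for integer k ≥ 0.
k=0: 1.5 MHz.
k=1: 9.5 MHz, 12.5 MHz.
k=2: 20.5 MHz, 23.5 MHz.
k=3: 31.5 MHz, 34.5 MHz.
Within [10 MHz, 22 MHz]: 12.5 MHz, 20.5 MHz.

12.5 MHz, 20.5 MHz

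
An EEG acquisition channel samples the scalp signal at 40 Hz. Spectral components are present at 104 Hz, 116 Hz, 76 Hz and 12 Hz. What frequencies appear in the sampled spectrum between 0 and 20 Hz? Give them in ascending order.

4 Hz, 12 Hz, 16 Hz

fs/2 = 20 Hz.
104 Hz mod fs = 24 Hz.
24 Hz > fs/2 = 20 Hz, folds to fs − 24 Hz = 16 Hz.
116 Hz mod fs = 36 Hz.
36 Hz > fs/2 = 20 Hz, folds to fs − 36 Hz = 4 Hz.
76 Hz mod fs = 36 Hz.
36 Hz > fs/2 = 20 Hz, folds to fs − 36 Hz = 4 Hz.
12 Hz ≤ fs/2 = 20 Hz, passes unchanged.
Distinct values: {4 Hz, 12 Hz, 16 Hz}.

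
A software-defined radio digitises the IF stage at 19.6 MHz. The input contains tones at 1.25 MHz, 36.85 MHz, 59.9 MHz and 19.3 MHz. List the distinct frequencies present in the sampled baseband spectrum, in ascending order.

0.3 MHz, 1.1 MHz, 1.25 MHz, 2.35 MHz

fs/2 = 9.8 MHz.
1.25 MHz ≤ fs/2 = 9.8 MHz, passes unchanged.
36.85 MHz mod fs = 17.25 MHz.
17.25 MHz > fs/2 = 9.8 MHz, folds to fs − 17.25 MHz = 2.35 MHz.
59.9 MHz mod fs = 1.1 MHz.
1.1 MHz ≤ fs/2 = 9.8 MHz, appears at 1.1 MHz.
19.3 MHz > fs/2 = 9.8 MHz, folds to fs − 19.3 MHz = 0.3 MHz.
Distinct values: {0.3 MHz, 1.1 MHz, 1.25 MHz, 2.35 MHz}.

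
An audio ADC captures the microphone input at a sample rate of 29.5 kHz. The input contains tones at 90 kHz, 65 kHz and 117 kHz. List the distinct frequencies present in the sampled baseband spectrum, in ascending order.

fs/2 = 14.75 kHz.
90 kHz mod fs = 1.5 kHz.
1.5 kHz ≤ fs/2 = 14.75 kHz, appears at 1.5 kHz.
65 kHz mod fs = 6 kHz.
6 kHz ≤ fs/2 = 14.75 kHz, appears at 6 kHz.
117 kHz mod fs = 28.5 kHz.
28.5 kHz > fs/2 = 14.75 kHz, folds to fs − 28.5 kHz = 1 kHz.
Distinct values: {1 kHz, 1.5 kHz, 6 kHz}.

1 kHz, 1.5 kHz, 6 kHz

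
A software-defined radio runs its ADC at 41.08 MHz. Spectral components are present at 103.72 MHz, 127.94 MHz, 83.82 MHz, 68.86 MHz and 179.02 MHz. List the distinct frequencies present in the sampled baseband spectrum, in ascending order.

1.66 MHz, 4.7 MHz, 13.3 MHz, 14.7 MHz, 19.52 MHz

fs/2 = 20.54 MHz.
103.72 MHz mod fs = 21.56 MHz.
21.56 MHz > fs/2 = 20.54 MHz, folds to fs − 21.56 MHz = 19.52 MHz.
127.94 MHz mod fs = 4.7 MHz.
4.7 MHz ≤ fs/2 = 20.54 MHz, appears at 4.7 MHz.
83.82 MHz mod fs = 1.66 MHz.
1.66 MHz ≤ fs/2 = 20.54 MHz, appears at 1.66 MHz.
68.86 MHz mod fs = 27.78 MHz.
27.78 MHz > fs/2 = 20.54 MHz, folds to fs − 27.78 MHz = 13.3 MHz.
179.02 MHz mod fs = 14.7 MHz.
14.7 MHz ≤ fs/2 = 20.54 MHz, appears at 14.7 MHz.
Distinct values: {1.66 MHz, 4.7 MHz, 13.3 MHz, 14.7 MHz, 19.52 MHz}.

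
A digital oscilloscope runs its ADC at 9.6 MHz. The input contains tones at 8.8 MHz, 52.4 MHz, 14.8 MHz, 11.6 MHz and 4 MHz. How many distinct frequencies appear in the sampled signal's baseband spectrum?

4

fs/2 = 4.8 MHz.
8.8 MHz > fs/2 = 4.8 MHz, folds to fs − 8.8 MHz = 0.8 MHz.
52.4 MHz mod fs = 4.4 MHz.
4.4 MHz ≤ fs/2 = 4.8 MHz, appears at 4.4 MHz.
14.8 MHz mod fs = 5.2 MHz.
5.2 MHz > fs/2 = 4.8 MHz, folds to fs − 5.2 MHz = 4.4 MHz.
11.6 MHz mod fs = 2 MHz.
2 MHz ≤ fs/2 = 4.8 MHz, appears at 2 MHz.
4 MHz ≤ fs/2 = 4.8 MHz, passes unchanged.
Distinct values: {0.8 MHz, 2 MHz, 4 MHz, 4.4 MHz} → 4.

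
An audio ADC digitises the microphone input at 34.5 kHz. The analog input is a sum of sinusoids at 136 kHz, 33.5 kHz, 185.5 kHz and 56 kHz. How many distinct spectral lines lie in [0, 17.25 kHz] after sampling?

fs/2 = 17.25 kHz.
136 kHz mod fs = 32.5 kHz.
32.5 kHz > fs/2 = 17.25 kHz, folds to fs − 32.5 kHz = 2 kHz.
33.5 kHz > fs/2 = 17.25 kHz, folds to fs − 33.5 kHz = 1 kHz.
185.5 kHz mod fs = 13 kHz.
13 kHz ≤ fs/2 = 17.25 kHz, appears at 13 kHz.
56 kHz mod fs = 21.5 kHz.
21.5 kHz > fs/2 = 17.25 kHz, folds to fs − 21.5 kHz = 13 kHz.
Distinct values: {1 kHz, 2 kHz, 13 kHz} → 3.

3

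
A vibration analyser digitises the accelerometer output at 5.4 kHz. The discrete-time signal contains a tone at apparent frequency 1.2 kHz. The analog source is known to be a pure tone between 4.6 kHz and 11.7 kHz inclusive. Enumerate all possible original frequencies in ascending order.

Frequencies that alias to 1.2 kHz are k·fs ± 1.2 kHz for integer k ≥ 0.
k=0: 1.2 kHz.
k=1: 4.2 kHz, 6.6 kHz.
k=2: 9.6 kHz, 12 kHz.
k=3: 15 kHz, 17.4 kHz.
Within [4.6 kHz, 11.7 kHz]: 6.6 kHz, 9.6 kHz.

6.6 kHz, 9.6 kHz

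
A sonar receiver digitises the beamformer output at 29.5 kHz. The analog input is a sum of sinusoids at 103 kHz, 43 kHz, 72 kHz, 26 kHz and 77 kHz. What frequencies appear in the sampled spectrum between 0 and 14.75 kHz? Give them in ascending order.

fs/2 = 14.75 kHz.
103 kHz mod fs = 14.5 kHz.
14.5 kHz ≤ fs/2 = 14.75 kHz, appears at 14.5 kHz.
43 kHz mod fs = 13.5 kHz.
13.5 kHz ≤ fs/2 = 14.75 kHz, appears at 13.5 kHz.
72 kHz mod fs = 13 kHz.
13 kHz ≤ fs/2 = 14.75 kHz, appears at 13 kHz.
26 kHz > fs/2 = 14.75 kHz, folds to fs − 26 kHz = 3.5 kHz.
77 kHz mod fs = 18 kHz.
18 kHz > fs/2 = 14.75 kHz, folds to fs − 18 kHz = 11.5 kHz.
Distinct values: {3.5 kHz, 11.5 kHz, 13 kHz, 13.5 kHz, 14.5 kHz}.

3.5 kHz, 11.5 kHz, 13 kHz, 13.5 kHz, 14.5 kHz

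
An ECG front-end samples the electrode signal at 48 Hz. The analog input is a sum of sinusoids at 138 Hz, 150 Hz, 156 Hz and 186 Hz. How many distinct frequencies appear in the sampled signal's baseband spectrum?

2

fs/2 = 24 Hz.
138 Hz mod fs = 42 Hz.
42 Hz > fs/2 = 24 Hz, folds to fs − 42 Hz = 6 Hz.
150 Hz mod fs = 6 Hz.
6 Hz ≤ fs/2 = 24 Hz, appears at 6 Hz.
156 Hz mod fs = 12 Hz.
12 Hz ≤ fs/2 = 24 Hz, appears at 12 Hz.
186 Hz mod fs = 42 Hz.
42 Hz > fs/2 = 24 Hz, folds to fs − 42 Hz = 6 Hz.
Distinct values: {6 Hz, 12 Hz} → 2.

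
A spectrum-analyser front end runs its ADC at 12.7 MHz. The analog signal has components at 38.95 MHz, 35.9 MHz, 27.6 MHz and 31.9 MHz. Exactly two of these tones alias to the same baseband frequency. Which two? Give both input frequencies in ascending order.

fs/2 = 6.35 MHz.
38.95 MHz mod fs = 0.85 MHz.
0.85 MHz ≤ fs/2 = 6.35 MHz, appears at 0.85 MHz.
35.9 MHz mod fs = 10.5 MHz.
10.5 MHz > fs/2 = 6.35 MHz, folds to fs − 10.5 MHz = 2.2 MHz.
27.6 MHz mod fs = 2.2 MHz.
2.2 MHz ≤ fs/2 = 6.35 MHz, appears at 2.2 MHz.
31.9 MHz mod fs = 6.5 MHz.
6.5 MHz > fs/2 = 6.35 MHz, folds to fs − 6.5 MHz = 6.2 MHz.
27.6 MHz and 35.9 MHz both map to 2.2 MHz.

27.6 MHz, 35.9 MHz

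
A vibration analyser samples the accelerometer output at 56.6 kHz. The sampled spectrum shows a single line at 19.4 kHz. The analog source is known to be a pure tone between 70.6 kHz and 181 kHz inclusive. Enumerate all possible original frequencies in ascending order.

76 kHz, 93.8 kHz, 132.6 kHz, 150.4 kHz

Frequencies that alias to 19.4 kHz are k·fs ± 19.4 kHz for integer k ≥ 0.
k=0: 19.4 kHz.
k=1: 37.2 kHz, 76 kHz.
k=2: 93.8 kHz, 132.6 kHz.
k=3: 150.4 kHz, 189.2 kHz.
k=4: 207 kHz, 245.8 kHz.
Within [70.6 kHz, 181 kHz]: 76 kHz, 93.8 kHz, 132.6 kHz, 150.4 kHz.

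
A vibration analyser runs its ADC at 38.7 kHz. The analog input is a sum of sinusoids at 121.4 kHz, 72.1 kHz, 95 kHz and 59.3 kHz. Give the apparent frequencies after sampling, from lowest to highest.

fs/2 = 19.35 kHz.
121.4 kHz mod fs = 5.3 kHz.
5.3 kHz ≤ fs/2 = 19.35 kHz, appears at 5.3 kHz.
72.1 kHz mod fs = 33.4 kHz.
33.4 kHz > fs/2 = 19.35 kHz, folds to fs − 33.4 kHz = 5.3 kHz.
95 kHz mod fs = 17.6 kHz.
17.6 kHz ≤ fs/2 = 19.35 kHz, appears at 17.6 kHz.
59.3 kHz mod fs = 20.6 kHz.
20.6 kHz > fs/2 = 19.35 kHz, folds to fs − 20.6 kHz = 18.1 kHz.
Distinct values: {5.3 kHz, 17.6 kHz, 18.1 kHz}.

5.3 kHz, 17.6 kHz, 18.1 kHz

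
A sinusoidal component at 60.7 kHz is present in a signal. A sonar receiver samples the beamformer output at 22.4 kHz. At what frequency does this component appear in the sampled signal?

60.7 kHz mod fs = 15.9 kHz.
15.9 kHz > fs/2 = 11.2 kHz, folds to fs − 15.9 kHz = 6.5 kHz.

6.5 kHz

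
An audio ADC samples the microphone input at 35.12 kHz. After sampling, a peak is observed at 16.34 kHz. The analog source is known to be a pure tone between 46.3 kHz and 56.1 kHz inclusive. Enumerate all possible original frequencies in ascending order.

51.46 kHz, 53.9 kHz

Frequencies that alias to 16.34 kHz are k·fs ± 16.34 kHz for integer k ≥ 0.
k=0: 16.34 kHz.
k=1: 18.78 kHz, 51.46 kHz.
k=2: 53.9 kHz, 86.58 kHz.
k=3: 89.02 kHz, 121.7 kHz.
Within [46.3 kHz, 56.1 kHz]: 51.46 kHz, 53.9 kHz.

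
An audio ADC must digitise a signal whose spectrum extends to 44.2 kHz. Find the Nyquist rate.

Nyquist rate = 2 × 44.2 kHz = 88.4 kHz.

88.4 kHz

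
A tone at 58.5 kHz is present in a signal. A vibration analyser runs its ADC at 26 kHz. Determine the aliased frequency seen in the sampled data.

6.5 kHz

58.5 kHz mod fs = 6.5 kHz.
6.5 kHz ≤ fs/2 = 13 kHz, appears at 6.5 kHz.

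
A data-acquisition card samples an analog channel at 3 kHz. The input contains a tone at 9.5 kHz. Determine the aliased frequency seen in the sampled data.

0.5 kHz

9.5 kHz mod fs = 0.5 kHz.
0.5 kHz ≤ fs/2 = 1.5 kHz, appears at 0.5 kHz.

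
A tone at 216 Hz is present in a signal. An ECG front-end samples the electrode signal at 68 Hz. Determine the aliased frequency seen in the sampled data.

12 Hz

216 Hz mod fs = 12 Hz.
12 Hz ≤ fs/2 = 34 Hz, appears at 12 Hz.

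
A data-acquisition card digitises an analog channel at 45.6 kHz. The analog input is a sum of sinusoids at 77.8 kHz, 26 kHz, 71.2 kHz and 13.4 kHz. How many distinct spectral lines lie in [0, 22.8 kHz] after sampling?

3

fs/2 = 22.8 kHz.
77.8 kHz mod fs = 32.2 kHz.
32.2 kHz > fs/2 = 22.8 kHz, folds to fs − 32.2 kHz = 13.4 kHz.
26 kHz > fs/2 = 22.8 kHz, folds to fs − 26 kHz = 19.6 kHz.
71.2 kHz mod fs = 25.6 kHz.
25.6 kHz > fs/2 = 22.8 kHz, folds to fs − 25.6 kHz = 20 kHz.
13.4 kHz ≤ fs/2 = 22.8 kHz, passes unchanged.
Distinct values: {13.4 kHz, 19.6 kHz, 20 kHz} → 3.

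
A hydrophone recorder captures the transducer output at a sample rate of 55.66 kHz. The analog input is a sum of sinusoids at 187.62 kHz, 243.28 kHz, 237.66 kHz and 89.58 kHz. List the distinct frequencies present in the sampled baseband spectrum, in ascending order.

fs/2 = 27.83 kHz.
187.62 kHz mod fs = 20.64 kHz.
20.64 kHz ≤ fs/2 = 27.83 kHz, appears at 20.64 kHz.
243.28 kHz mod fs = 20.64 kHz.
20.64 kHz ≤ fs/2 = 27.83 kHz, appears at 20.64 kHz.
237.66 kHz mod fs = 15.02 kHz.
15.02 kHz ≤ fs/2 = 27.83 kHz, appears at 15.02 kHz.
89.58 kHz mod fs = 33.92 kHz.
33.92 kHz > fs/2 = 27.83 kHz, folds to fs − 33.92 kHz = 21.74 kHz.
Distinct values: {15.02 kHz, 20.64 kHz, 21.74 kHz}.

15.02 kHz, 20.64 kHz, 21.74 kHz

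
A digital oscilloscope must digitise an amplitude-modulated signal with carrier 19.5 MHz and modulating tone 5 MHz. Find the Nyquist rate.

49 MHz

AM sidebands sit at fc ± fm = 14.5 MHz and 24.5 MHz.
Highest-frequency component: 24.5 MHz.
Nyquist rate = 2 × 24.5 MHz = 49 MHz.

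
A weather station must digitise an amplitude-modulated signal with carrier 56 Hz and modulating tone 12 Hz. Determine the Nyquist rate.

AM sidebands sit at fc ± fm = 44 Hz and 68 Hz.
Highest-frequency component: 68 Hz.
Nyquist rate = 2 × 68 Hz = 136 Hz.

136 Hz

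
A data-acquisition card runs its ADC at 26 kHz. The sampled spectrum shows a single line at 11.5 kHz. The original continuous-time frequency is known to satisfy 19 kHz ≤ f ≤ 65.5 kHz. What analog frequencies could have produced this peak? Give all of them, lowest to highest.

Frequencies that alias to 11.5 kHz are k·fs ± 11.5 kHz for integer k ≥ 0.
k=0: 11.5 kHz.
k=1: 14.5 kHz, 37.5 kHz.
k=2: 40.5 kHz, 63.5 kHz.
k=3: 66.5 kHz, 89.5 kHz.
Within [19 kHz, 65.5 kHz]: 37.5 kHz, 40.5 kHz, 63.5 kHz.

37.5 kHz, 40.5 kHz, 63.5 kHz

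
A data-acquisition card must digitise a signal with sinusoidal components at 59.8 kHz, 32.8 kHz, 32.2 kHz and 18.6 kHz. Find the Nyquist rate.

119.6 kHz

Highest-frequency component: 59.8 kHz.
Nyquist rate = 2 × 59.8 kHz = 119.6 kHz.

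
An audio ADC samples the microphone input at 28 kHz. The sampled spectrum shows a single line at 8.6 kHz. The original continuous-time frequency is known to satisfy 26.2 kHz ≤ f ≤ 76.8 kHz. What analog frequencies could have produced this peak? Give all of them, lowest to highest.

Frequencies that alias to 8.6 kHz are k·fs ± 8.6 kHz for integer k ≥ 0.
k=0: 8.6 kHz.
k=1: 19.4 kHz, 36.6 kHz.
k=2: 47.4 kHz, 64.6 kHz.
k=3: 75.4 kHz, 92.6 kHz.
k=4: 103.4 kHz, 120.6 kHz.
Within [26.2 kHz, 76.8 kHz]: 36.6 kHz, 47.4 kHz, 64.6 kHz, 75.4 kHz.

36.6 kHz, 47.4 kHz, 64.6 kHz, 75.4 kHz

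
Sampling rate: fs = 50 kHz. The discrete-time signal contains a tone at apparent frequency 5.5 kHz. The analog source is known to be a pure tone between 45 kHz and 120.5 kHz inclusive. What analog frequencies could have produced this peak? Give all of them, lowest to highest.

55.5 kHz, 94.5 kHz, 105.5 kHz

Frequencies that alias to 5.5 kHz are k·fs ± 5.5 kHz for integer k ≥ 0.
k=0: 5.5 kHz.
k=1: 44.5 kHz, 55.5 kHz.
k=2: 94.5 kHz, 105.5 kHz.
k=3: 144.5 kHz, 155.5 kHz.
Within [45 kHz, 120.5 kHz]: 55.5 kHz, 94.5 kHz, 105.5 kHz.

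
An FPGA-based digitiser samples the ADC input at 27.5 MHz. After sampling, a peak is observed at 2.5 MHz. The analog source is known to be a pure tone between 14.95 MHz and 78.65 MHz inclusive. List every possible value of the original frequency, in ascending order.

Frequencies that alias to 2.5 MHz are k·fs ± 2.5 MHz for integer k ≥ 0.
k=0: 2.5 MHz.
k=1: 25 MHz, 30 MHz.
k=2: 52.5 MHz, 57.5 MHz.
k=3: 80 MHz, 85 MHz.
Within [14.95 MHz, 78.65 MHz]: 25 MHz, 30 MHz, 52.5 MHz, 57.5 MHz.

25 MHz, 30 MHz, 52.5 MHz, 57.5 MHz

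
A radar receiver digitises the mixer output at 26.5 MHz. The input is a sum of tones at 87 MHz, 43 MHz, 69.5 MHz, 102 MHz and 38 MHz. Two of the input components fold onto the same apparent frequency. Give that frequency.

10 MHz

fs/2 = 13.25 MHz.
87 MHz mod fs = 7.5 MHz.
7.5 MHz ≤ fs/2 = 13.25 MHz, appears at 7.5 MHz.
43 MHz mod fs = 16.5 MHz.
16.5 MHz > fs/2 = 13.25 MHz, folds to fs − 16.5 MHz = 10 MHz.
69.5 MHz mod fs = 16.5 MHz.
16.5 MHz > fs/2 = 13.25 MHz, folds to fs − 16.5 MHz = 10 MHz.
102 MHz mod fs = 22.5 MHz.
22.5 MHz > fs/2 = 13.25 MHz, folds to fs − 22.5 MHz = 4 MHz.
38 MHz mod fs = 11.5 MHz.
11.5 MHz ≤ fs/2 = 13.25 MHz, appears at 11.5 MHz.
43 MHz and 69.5 MHz both map to 10 MHz.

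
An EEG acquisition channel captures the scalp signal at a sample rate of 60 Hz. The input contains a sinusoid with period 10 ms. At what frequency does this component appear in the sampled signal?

T = 10 ms → f = 1/T = 100 Hz.
100 Hz mod fs = 40 Hz.
40 Hz > fs/2 = 30 Hz, folds to fs − 40 Hz = 20 Hz.

20 Hz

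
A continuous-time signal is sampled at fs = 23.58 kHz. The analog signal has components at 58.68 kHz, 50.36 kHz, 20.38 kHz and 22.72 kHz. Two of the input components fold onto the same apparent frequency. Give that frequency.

3.2 kHz

fs/2 = 11.79 kHz.
58.68 kHz mod fs = 11.52 kHz.
11.52 kHz ≤ fs/2 = 11.79 kHz, appears at 11.52 kHz.
50.36 kHz mod fs = 3.2 kHz.
3.2 kHz ≤ fs/2 = 11.79 kHz, appears at 3.2 kHz.
20.38 kHz > fs/2 = 11.79 kHz, folds to fs − 20.38 kHz = 3.2 kHz.
22.72 kHz > fs/2 = 11.79 kHz, folds to fs − 22.72 kHz = 0.86 kHz.
20.38 kHz and 50.36 kHz both map to 3.2 kHz.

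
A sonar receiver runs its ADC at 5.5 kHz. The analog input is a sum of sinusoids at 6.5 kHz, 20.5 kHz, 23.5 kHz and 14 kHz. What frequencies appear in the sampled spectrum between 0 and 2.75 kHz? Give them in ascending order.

1 kHz, 1.5 kHz, 2.5 kHz

fs/2 = 2.75 kHz.
6.5 kHz mod fs = 1 kHz.
1 kHz ≤ fs/2 = 2.75 kHz, appears at 1 kHz.
20.5 kHz mod fs = 4 kHz.
4 kHz > fs/2 = 2.75 kHz, folds to fs − 4 kHz = 1.5 kHz.
23.5 kHz mod fs = 1.5 kHz.
1.5 kHz ≤ fs/2 = 2.75 kHz, appears at 1.5 kHz.
14 kHz mod fs = 3 kHz.
3 kHz > fs/2 = 2.75 kHz, folds to fs − 3 kHz = 2.5 kHz.
Distinct values: {1 kHz, 1.5 kHz, 2.5 kHz}.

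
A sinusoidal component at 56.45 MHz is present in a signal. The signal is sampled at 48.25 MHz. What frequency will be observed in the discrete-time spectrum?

56.45 MHz mod fs = 8.2 MHz.
8.2 MHz ≤ fs/2 = 24.125 MHz, appears at 8.2 MHz.

8.2 MHz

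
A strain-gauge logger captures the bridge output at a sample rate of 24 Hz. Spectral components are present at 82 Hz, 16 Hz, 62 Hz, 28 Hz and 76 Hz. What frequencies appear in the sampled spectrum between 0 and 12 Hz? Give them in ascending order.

fs/2 = 12 Hz.
82 Hz mod fs = 10 Hz.
10 Hz ≤ fs/2 = 12 Hz, appears at 10 Hz.
16 Hz > fs/2 = 12 Hz, folds to fs − 16 Hz = 8 Hz.
62 Hz mod fs = 14 Hz.
14 Hz > fs/2 = 12 Hz, folds to fs − 14 Hz = 10 Hz.
28 Hz mod fs = 4 Hz.
4 Hz ≤ fs/2 = 12 Hz, appears at 4 Hz.
76 Hz mod fs = 4 Hz.
4 Hz ≤ fs/2 = 12 Hz, appears at 4 Hz.
Distinct values: {4 Hz, 8 Hz, 10 Hz}.

4 Hz, 8 Hz, 10 Hz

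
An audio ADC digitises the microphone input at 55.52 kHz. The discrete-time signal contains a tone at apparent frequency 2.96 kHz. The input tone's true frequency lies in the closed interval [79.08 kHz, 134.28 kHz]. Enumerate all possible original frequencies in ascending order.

108.08 kHz, 114 kHz

Frequencies that alias to 2.96 kHz are k·fs ± 2.96 kHz for integer k ≥ 0.
k=0: 2.96 kHz.
k=1: 52.56 kHz, 58.48 kHz.
k=2: 108.08 kHz, 114 kHz.
k=3: 163.6 kHz, 169.52 kHz.
Within [79.08 kHz, 134.28 kHz]: 108.08 kHz, 114 kHz.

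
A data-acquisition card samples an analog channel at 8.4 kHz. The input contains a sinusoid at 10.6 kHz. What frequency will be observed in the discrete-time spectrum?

10.6 kHz mod fs = 2.2 kHz.
2.2 kHz ≤ fs/2 = 4.2 kHz, appears at 2.2 kHz.

2.2 kHz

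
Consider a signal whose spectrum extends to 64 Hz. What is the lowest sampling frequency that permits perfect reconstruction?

Nyquist rate = 2 × 64 Hz = 128 Hz.

128 Hz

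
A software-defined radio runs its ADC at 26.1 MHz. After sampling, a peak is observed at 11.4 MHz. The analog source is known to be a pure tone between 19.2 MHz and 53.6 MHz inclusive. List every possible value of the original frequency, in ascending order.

Frequencies that alias to 11.4 MHz are k·fs ± 11.4 MHz for integer k ≥ 0.
k=0: 11.4 MHz.
k=1: 14.7 MHz, 37.5 MHz.
k=2: 40.8 MHz, 63.6 MHz.
k=3: 66.9 MHz, 89.7 MHz.
Within [19.2 MHz, 53.6 MHz]: 37.5 MHz, 40.8 MHz.

37.5 MHz, 40.8 MHz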